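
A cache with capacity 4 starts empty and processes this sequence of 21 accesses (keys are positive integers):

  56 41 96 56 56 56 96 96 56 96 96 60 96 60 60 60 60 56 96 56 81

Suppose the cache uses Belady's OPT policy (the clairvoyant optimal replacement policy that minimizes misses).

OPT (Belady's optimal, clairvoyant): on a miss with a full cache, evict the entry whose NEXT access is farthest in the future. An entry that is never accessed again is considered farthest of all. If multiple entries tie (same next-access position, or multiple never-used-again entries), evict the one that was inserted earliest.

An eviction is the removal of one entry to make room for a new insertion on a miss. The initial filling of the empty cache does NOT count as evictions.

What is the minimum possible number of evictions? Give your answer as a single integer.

OPT (Belady) simulation (capacity=4):
  1. access 56: MISS. Cache: [56]
  2. access 41: MISS. Cache: [56 41]
  3. access 96: MISS. Cache: [56 41 96]
  4. access 56: HIT. Next use of 56: step 5. Cache: [56 41 96]
  5. access 56: HIT. Next use of 56: step 6. Cache: [56 41 96]
  6. access 56: HIT. Next use of 56: step 9. Cache: [56 41 96]
  7. access 96: HIT. Next use of 96: step 8. Cache: [56 41 96]
  8. access 96: HIT. Next use of 96: step 10. Cache: [56 41 96]
  9. access 56: HIT. Next use of 56: step 18. Cache: [56 41 96]
  10. access 96: HIT. Next use of 96: step 11. Cache: [56 41 96]
  11. access 96: HIT. Next use of 96: step 13. Cache: [56 41 96]
  12. access 60: MISS. Cache: [56 41 96 60]
  13. access 96: HIT. Next use of 96: step 19. Cache: [56 41 96 60]
  14. access 60: HIT. Next use of 60: step 15. Cache: [56 41 96 60]
  15. access 60: HIT. Next use of 60: step 16. Cache: [56 41 96 60]
  16. access 60: HIT. Next use of 60: step 17. Cache: [56 41 96 60]
  17. access 60: HIT. Next use of 60: never. Cache: [56 41 96 60]
  18. access 56: HIT. Next use of 56: step 20. Cache: [56 41 96 60]
  19. access 96: HIT. Next use of 96: never. Cache: [56 41 96 60]
  20. access 56: HIT. Next use of 56: never. Cache: [56 41 96 60]
  21. access 81: MISS, evict 56 (next use: never). Cache: [41 96 60 81]
Total: 16 hits, 5 misses, 1 evictions

Answer: 1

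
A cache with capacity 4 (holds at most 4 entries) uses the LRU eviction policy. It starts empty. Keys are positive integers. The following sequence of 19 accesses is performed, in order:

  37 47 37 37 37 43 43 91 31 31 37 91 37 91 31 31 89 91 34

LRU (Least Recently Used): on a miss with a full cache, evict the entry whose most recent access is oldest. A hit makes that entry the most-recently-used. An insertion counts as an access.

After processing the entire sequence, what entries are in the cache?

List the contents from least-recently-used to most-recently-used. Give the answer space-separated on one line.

Answer: 31 89 91 34

Derivation:
LRU simulation (capacity=4):
  1. access 37: MISS. Cache (LRU->MRU): [37]
  2. access 47: MISS. Cache (LRU->MRU): [37 47]
  3. access 37: HIT. Cache (LRU->MRU): [47 37]
  4. access 37: HIT. Cache (LRU->MRU): [47 37]
  5. access 37: HIT. Cache (LRU->MRU): [47 37]
  6. access 43: MISS. Cache (LRU->MRU): [47 37 43]
  7. access 43: HIT. Cache (LRU->MRU): [47 37 43]
  8. access 91: MISS. Cache (LRU->MRU): [47 37 43 91]
  9. access 31: MISS, evict 47. Cache (LRU->MRU): [37 43 91 31]
  10. access 31: HIT. Cache (LRU->MRU): [37 43 91 31]
  11. access 37: HIT. Cache (LRU->MRU): [43 91 31 37]
  12. access 91: HIT. Cache (LRU->MRU): [43 31 37 91]
  13. access 37: HIT. Cache (LRU->MRU): [43 31 91 37]
  14. access 91: HIT. Cache (LRU->MRU): [43 31 37 91]
  15. access 31: HIT. Cache (LRU->MRU): [43 37 91 31]
  16. access 31: HIT. Cache (LRU->MRU): [43 37 91 31]
  17. access 89: MISS, evict 43. Cache (LRU->MRU): [37 91 31 89]
  18. access 91: HIT. Cache (LRU->MRU): [37 31 89 91]
  19. access 34: MISS, evict 37. Cache (LRU->MRU): [31 89 91 34]
Total: 12 hits, 7 misses, 3 evictions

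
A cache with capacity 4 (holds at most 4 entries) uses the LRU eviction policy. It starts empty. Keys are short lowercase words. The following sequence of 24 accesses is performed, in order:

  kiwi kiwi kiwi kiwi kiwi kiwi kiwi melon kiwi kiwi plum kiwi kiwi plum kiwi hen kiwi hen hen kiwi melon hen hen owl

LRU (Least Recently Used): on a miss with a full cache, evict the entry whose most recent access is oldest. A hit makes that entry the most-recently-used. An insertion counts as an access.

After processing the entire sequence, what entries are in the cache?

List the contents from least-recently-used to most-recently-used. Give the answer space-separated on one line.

LRU simulation (capacity=4):
  1. access kiwi: MISS. Cache (LRU->MRU): [kiwi]
  2. access kiwi: HIT. Cache (LRU->MRU): [kiwi]
  3. access kiwi: HIT. Cache (LRU->MRU): [kiwi]
  4. access kiwi: HIT. Cache (LRU->MRU): [kiwi]
  5. access kiwi: HIT. Cache (LRU->MRU): [kiwi]
  6. access kiwi: HIT. Cache (LRU->MRU): [kiwi]
  7. access kiwi: HIT. Cache (LRU->MRU): [kiwi]
  8. access melon: MISS. Cache (LRU->MRU): [kiwi melon]
  9. access kiwi: HIT. Cache (LRU->MRU): [melon kiwi]
  10. access kiwi: HIT. Cache (LRU->MRU): [melon kiwi]
  11. access plum: MISS. Cache (LRU->MRU): [melon kiwi plum]
  12. access kiwi: HIT. Cache (LRU->MRU): [melon plum kiwi]
  13. access kiwi: HIT. Cache (LRU->MRU): [melon plum kiwi]
  14. access plum: HIT. Cache (LRU->MRU): [melon kiwi plum]
  15. access kiwi: HIT. Cache (LRU->MRU): [melon plum kiwi]
  16. access hen: MISS. Cache (LRU->MRU): [melon plum kiwi hen]
  17. access kiwi: HIT. Cache (LRU->MRU): [melon plum hen kiwi]
  18. access hen: HIT. Cache (LRU->MRU): [melon plum kiwi hen]
  19. access hen: HIT. Cache (LRU->MRU): [melon plum kiwi hen]
  20. access kiwi: HIT. Cache (LRU->MRU): [melon plum hen kiwi]
  21. access melon: HIT. Cache (LRU->MRU): [plum hen kiwi melon]
  22. access hen: HIT. Cache (LRU->MRU): [plum kiwi melon hen]
  23. access hen: HIT. Cache (LRU->MRU): [plum kiwi melon hen]
  24. access owl: MISS, evict plum. Cache (LRU->MRU): [kiwi melon hen owl]
Total: 19 hits, 5 misses, 1 evictions

Answer: kiwi melon hen owl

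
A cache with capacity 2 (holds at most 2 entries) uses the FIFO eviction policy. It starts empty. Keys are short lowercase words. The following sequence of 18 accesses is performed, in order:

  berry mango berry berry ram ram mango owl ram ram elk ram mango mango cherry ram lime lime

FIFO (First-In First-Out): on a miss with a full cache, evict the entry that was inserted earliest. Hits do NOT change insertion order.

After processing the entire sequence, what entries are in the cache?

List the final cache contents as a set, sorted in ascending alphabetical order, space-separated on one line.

Answer: lime ram

Derivation:
FIFO simulation (capacity=2):
  1. access berry: MISS. Cache (old->new): [berry]
  2. access mango: MISS. Cache (old->new): [berry mango]
  3. access berry: HIT. Cache (old->new): [berry mango]
  4. access berry: HIT. Cache (old->new): [berry mango]
  5. access ram: MISS, evict berry. Cache (old->new): [mango ram]
  6. access ram: HIT. Cache (old->new): [mango ram]
  7. access mango: HIT. Cache (old->new): [mango ram]
  8. access owl: MISS, evict mango. Cache (old->new): [ram owl]
  9. access ram: HIT. Cache (old->new): [ram owl]
  10. access ram: HIT. Cache (old->new): [ram owl]
  11. access elk: MISS, evict ram. Cache (old->new): [owl elk]
  12. access ram: MISS, evict owl. Cache (old->new): [elk ram]
  13. access mango: MISS, evict elk. Cache (old->new): [ram mango]
  14. access mango: HIT. Cache (old->new): [ram mango]
  15. access cherry: MISS, evict ram. Cache (old->new): [mango cherry]
  16. access ram: MISS, evict mango. Cache (old->new): [cherry ram]
  17. access lime: MISS, evict cherry. Cache (old->new): [ram lime]
  18. access lime: HIT. Cache (old->new): [ram lime]
Total: 8 hits, 10 misses, 8 evictions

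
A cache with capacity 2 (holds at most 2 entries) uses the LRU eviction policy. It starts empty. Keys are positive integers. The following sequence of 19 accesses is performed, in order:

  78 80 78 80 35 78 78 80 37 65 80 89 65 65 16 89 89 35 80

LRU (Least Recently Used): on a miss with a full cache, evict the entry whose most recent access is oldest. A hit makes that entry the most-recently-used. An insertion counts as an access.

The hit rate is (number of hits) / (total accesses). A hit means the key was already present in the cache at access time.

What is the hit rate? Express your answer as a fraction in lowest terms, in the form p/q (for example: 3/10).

Answer: 5/19

Derivation:
LRU simulation (capacity=2):
  1. access 78: MISS. Cache (LRU->MRU): [78]
  2. access 80: MISS. Cache (LRU->MRU): [78 80]
  3. access 78: HIT. Cache (LRU->MRU): [80 78]
  4. access 80: HIT. Cache (LRU->MRU): [78 80]
  5. access 35: MISS, evict 78. Cache (LRU->MRU): [80 35]
  6. access 78: MISS, evict 80. Cache (LRU->MRU): [35 78]
  7. access 78: HIT. Cache (LRU->MRU): [35 78]
  8. access 80: MISS, evict 35. Cache (LRU->MRU): [78 80]
  9. access 37: MISS, evict 78. Cache (LRU->MRU): [80 37]
  10. access 65: MISS, evict 80. Cache (LRU->MRU): [37 65]
  11. access 80: MISS, evict 37. Cache (LRU->MRU): [65 80]
  12. access 89: MISS, evict 65. Cache (LRU->MRU): [80 89]
  13. access 65: MISS, evict 80. Cache (LRU->MRU): [89 65]
  14. access 65: HIT. Cache (LRU->MRU): [89 65]
  15. access 16: MISS, evict 89. Cache (LRU->MRU): [65 16]
  16. access 89: MISS, evict 65. Cache (LRU->MRU): [16 89]
  17. access 89: HIT. Cache (LRU->MRU): [16 89]
  18. access 35: MISS, evict 16. Cache (LRU->MRU): [89 35]
  19. access 80: MISS, evict 89. Cache (LRU->MRU): [35 80]
Total: 5 hits, 14 misses, 12 evictions

Hit rate = 5/19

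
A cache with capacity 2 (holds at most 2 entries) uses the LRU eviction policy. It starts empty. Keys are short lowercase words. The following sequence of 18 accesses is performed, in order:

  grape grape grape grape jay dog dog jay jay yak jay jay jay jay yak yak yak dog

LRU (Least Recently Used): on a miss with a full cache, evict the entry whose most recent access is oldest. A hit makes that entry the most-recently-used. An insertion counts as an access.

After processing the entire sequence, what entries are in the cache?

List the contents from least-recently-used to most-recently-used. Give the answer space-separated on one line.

LRU simulation (capacity=2):
  1. access grape: MISS. Cache (LRU->MRU): [grape]
  2. access grape: HIT. Cache (LRU->MRU): [grape]
  3. access grape: HIT. Cache (LRU->MRU): [grape]
  4. access grape: HIT. Cache (LRU->MRU): [grape]
  5. access jay: MISS. Cache (LRU->MRU): [grape jay]
  6. access dog: MISS, evict grape. Cache (LRU->MRU): [jay dog]
  7. access dog: HIT. Cache (LRU->MRU): [jay dog]
  8. access jay: HIT. Cache (LRU->MRU): [dog jay]
  9. access jay: HIT. Cache (LRU->MRU): [dog jay]
  10. access yak: MISS, evict dog. Cache (LRU->MRU): [jay yak]
  11. access jay: HIT. Cache (LRU->MRU): [yak jay]
  12. access jay: HIT. Cache (LRU->MRU): [yak jay]
  13. access jay: HIT. Cache (LRU->MRU): [yak jay]
  14. access jay: HIT. Cache (LRU->MRU): [yak jay]
  15. access yak: HIT. Cache (LRU->MRU): [jay yak]
  16. access yak: HIT. Cache (LRU->MRU): [jay yak]
  17. access yak: HIT. Cache (LRU->MRU): [jay yak]
  18. access dog: MISS, evict jay. Cache (LRU->MRU): [yak dog]
Total: 13 hits, 5 misses, 3 evictions

Answer: yak dog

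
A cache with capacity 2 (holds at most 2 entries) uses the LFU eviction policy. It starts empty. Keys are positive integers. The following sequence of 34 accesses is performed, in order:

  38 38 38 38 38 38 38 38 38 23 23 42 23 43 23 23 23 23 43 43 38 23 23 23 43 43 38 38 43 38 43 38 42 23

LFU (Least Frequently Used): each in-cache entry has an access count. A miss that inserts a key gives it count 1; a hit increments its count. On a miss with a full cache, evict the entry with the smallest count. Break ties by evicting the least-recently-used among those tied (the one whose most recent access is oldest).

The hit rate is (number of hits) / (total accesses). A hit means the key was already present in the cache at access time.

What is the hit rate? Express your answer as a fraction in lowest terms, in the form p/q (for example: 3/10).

LFU simulation (capacity=2):
  1. access 38: MISS. Cache: [38(c=1)]
  2. access 38: HIT, count now 2. Cache: [38(c=2)]
  3. access 38: HIT, count now 3. Cache: [38(c=3)]
  4. access 38: HIT, count now 4. Cache: [38(c=4)]
  5. access 38: HIT, count now 5. Cache: [38(c=5)]
  6. access 38: HIT, count now 6. Cache: [38(c=6)]
  7. access 38: HIT, count now 7. Cache: [38(c=7)]
  8. access 38: HIT, count now 8. Cache: [38(c=8)]
  9. access 38: HIT, count now 9. Cache: [38(c=9)]
  10. access 23: MISS. Cache: [23(c=1) 38(c=9)]
  11. access 23: HIT, count now 2. Cache: [23(c=2) 38(c=9)]
  12. access 42: MISS, evict 23(c=2). Cache: [42(c=1) 38(c=9)]
  13. access 23: MISS, evict 42(c=1). Cache: [23(c=1) 38(c=9)]
  14. access 43: MISS, evict 23(c=1). Cache: [43(c=1) 38(c=9)]
  15. access 23: MISS, evict 43(c=1). Cache: [23(c=1) 38(c=9)]
  16. access 23: HIT, count now 2. Cache: [23(c=2) 38(c=9)]
  17. access 23: HIT, count now 3. Cache: [23(c=3) 38(c=9)]
  18. access 23: HIT, count now 4. Cache: [23(c=4) 38(c=9)]
  19. access 43: MISS, evict 23(c=4). Cache: [43(c=1) 38(c=9)]
  20. access 43: HIT, count now 2. Cache: [43(c=2) 38(c=9)]
  21. access 38: HIT, count now 10. Cache: [43(c=2) 38(c=10)]
  22. access 23: MISS, evict 43(c=2). Cache: [23(c=1) 38(c=10)]
  23. access 23: HIT, count now 2. Cache: [23(c=2) 38(c=10)]
  24. access 23: HIT, count now 3. Cache: [23(c=3) 38(c=10)]
  25. access 43: MISS, evict 23(c=3). Cache: [43(c=1) 38(c=10)]
  26. access 43: HIT, count now 2. Cache: [43(c=2) 38(c=10)]
  27. access 38: HIT, count now 11. Cache: [43(c=2) 38(c=11)]
  28. access 38: HIT, count now 12. Cache: [43(c=2) 38(c=12)]
  29. access 43: HIT, count now 3. Cache: [43(c=3) 38(c=12)]
  30. access 38: HIT, count now 13. Cache: [43(c=3) 38(c=13)]
  31. access 43: HIT, count now 4. Cache: [43(c=4) 38(c=13)]
  32. access 38: HIT, count now 14. Cache: [43(c=4) 38(c=14)]
  33. access 42: MISS, evict 43(c=4). Cache: [42(c=1) 38(c=14)]
  34. access 23: MISS, evict 42(c=1). Cache: [23(c=1) 38(c=14)]
Total: 23 hits, 11 misses, 9 evictions

Hit rate = 23/34

Answer: 23/34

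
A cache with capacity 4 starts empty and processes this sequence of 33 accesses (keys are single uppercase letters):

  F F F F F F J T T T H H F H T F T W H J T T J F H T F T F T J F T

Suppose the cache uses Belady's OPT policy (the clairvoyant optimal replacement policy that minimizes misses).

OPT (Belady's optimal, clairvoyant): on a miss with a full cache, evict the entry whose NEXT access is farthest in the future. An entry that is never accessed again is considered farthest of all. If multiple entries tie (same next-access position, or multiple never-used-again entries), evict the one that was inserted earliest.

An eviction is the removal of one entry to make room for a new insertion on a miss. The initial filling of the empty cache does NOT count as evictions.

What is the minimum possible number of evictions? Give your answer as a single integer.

OPT (Belady) simulation (capacity=4):
  1. access F: MISS. Cache: [F]
  2. access F: HIT. Next use of F: step 3. Cache: [F]
  3. access F: HIT. Next use of F: step 4. Cache: [F]
  4. access F: HIT. Next use of F: step 5. Cache: [F]
  5. access F: HIT. Next use of F: step 6. Cache: [F]
  6. access F: HIT. Next use of F: step 13. Cache: [F]
  7. access J: MISS. Cache: [F J]
  8. access T: MISS. Cache: [F J T]
  9. access T: HIT. Next use of T: step 10. Cache: [F J T]
  10. access T: HIT. Next use of T: step 15. Cache: [F J T]
  11. access H: MISS. Cache: [F J T H]
  12. access H: HIT. Next use of H: step 14. Cache: [F J T H]
  13. access F: HIT. Next use of F: step 16. Cache: [F J T H]
  14. access H: HIT. Next use of H: step 19. Cache: [F J T H]
  15. access T: HIT. Next use of T: step 17. Cache: [F J T H]
  16. access F: HIT. Next use of F: step 24. Cache: [F J T H]
  17. access T: HIT. Next use of T: step 21. Cache: [F J T H]
  18. access W: MISS, evict F (next use: step 24). Cache: [J T H W]
  19. access H: HIT. Next use of H: step 25. Cache: [J T H W]
  20. access J: HIT. Next use of J: step 23. Cache: [J T H W]
  21. access T: HIT. Next use of T: step 22. Cache: [J T H W]
  22. access T: HIT. Next use of T: step 26. Cache: [J T H W]
  23. access J: HIT. Next use of J: step 31. Cache: [J T H W]
  24. access F: MISS, evict W (next use: never). Cache: [J T H F]
  25. access H: HIT. Next use of H: never. Cache: [J T H F]
  26. access T: HIT. Next use of T: step 28. Cache: [J T H F]
  27. access F: HIT. Next use of F: step 29. Cache: [J T H F]
  28. access T: HIT. Next use of T: step 30. Cache: [J T H F]
  29. access F: HIT. Next use of F: step 32. Cache: [J T H F]
  30. access T: HIT. Next use of T: step 33. Cache: [J T H F]
  31. access J: HIT. Next use of J: never. Cache: [J T H F]
  32. access F: HIT. Next use of F: never. Cache: [J T H F]
  33. access T: HIT. Next use of T: never. Cache: [J T H F]
Total: 27 hits, 6 misses, 2 evictions

Answer: 2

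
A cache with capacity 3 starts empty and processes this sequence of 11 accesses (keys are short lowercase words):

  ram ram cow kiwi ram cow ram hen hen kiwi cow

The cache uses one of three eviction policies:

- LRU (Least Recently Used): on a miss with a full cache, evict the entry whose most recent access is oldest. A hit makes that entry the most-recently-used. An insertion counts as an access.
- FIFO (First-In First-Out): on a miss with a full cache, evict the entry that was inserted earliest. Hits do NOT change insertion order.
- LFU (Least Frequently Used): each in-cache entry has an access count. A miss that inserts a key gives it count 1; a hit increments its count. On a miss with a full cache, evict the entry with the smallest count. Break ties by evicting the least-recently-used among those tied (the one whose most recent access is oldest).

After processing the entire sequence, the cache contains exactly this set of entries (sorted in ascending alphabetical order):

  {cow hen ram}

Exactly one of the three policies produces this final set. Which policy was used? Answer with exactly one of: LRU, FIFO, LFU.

Simulating under each policy and comparing final sets:
  LRU: final set = {cow hen kiwi} -> differs
  FIFO: final set = {cow hen kiwi} -> differs
  LFU: final set = {cow hen ram} -> MATCHES target
Only LFU produces the target set.

Answer: LFU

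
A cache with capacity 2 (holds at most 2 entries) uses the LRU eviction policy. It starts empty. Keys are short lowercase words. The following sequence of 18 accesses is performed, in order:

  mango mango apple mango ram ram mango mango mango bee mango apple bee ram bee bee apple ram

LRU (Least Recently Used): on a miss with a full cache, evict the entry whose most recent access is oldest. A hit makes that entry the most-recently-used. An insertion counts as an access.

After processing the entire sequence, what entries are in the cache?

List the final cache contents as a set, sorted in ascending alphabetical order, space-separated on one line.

LRU simulation (capacity=2):
  1. access mango: MISS. Cache (LRU->MRU): [mango]
  2. access mango: HIT. Cache (LRU->MRU): [mango]
  3. access apple: MISS. Cache (LRU->MRU): [mango apple]
  4. access mango: HIT. Cache (LRU->MRU): [apple mango]
  5. access ram: MISS, evict apple. Cache (LRU->MRU): [mango ram]
  6. access ram: HIT. Cache (LRU->MRU): [mango ram]
  7. access mango: HIT. Cache (LRU->MRU): [ram mango]
  8. access mango: HIT. Cache (LRU->MRU): [ram mango]
  9. access mango: HIT. Cache (LRU->MRU): [ram mango]
  10. access bee: MISS, evict ram. Cache (LRU->MRU): [mango bee]
  11. access mango: HIT. Cache (LRU->MRU): [bee mango]
  12. access apple: MISS, evict bee. Cache (LRU->MRU): [mango apple]
  13. access bee: MISS, evict mango. Cache (LRU->MRU): [apple bee]
  14. access ram: MISS, evict apple. Cache (LRU->MRU): [bee ram]
  15. access bee: HIT. Cache (LRU->MRU): [ram bee]
  16. access bee: HIT. Cache (LRU->MRU): [ram bee]
  17. access apple: MISS, evict ram. Cache (LRU->MRU): [bee apple]
  18. access ram: MISS, evict bee. Cache (LRU->MRU): [apple ram]
Total: 9 hits, 9 misses, 7 evictions

Answer: apple ram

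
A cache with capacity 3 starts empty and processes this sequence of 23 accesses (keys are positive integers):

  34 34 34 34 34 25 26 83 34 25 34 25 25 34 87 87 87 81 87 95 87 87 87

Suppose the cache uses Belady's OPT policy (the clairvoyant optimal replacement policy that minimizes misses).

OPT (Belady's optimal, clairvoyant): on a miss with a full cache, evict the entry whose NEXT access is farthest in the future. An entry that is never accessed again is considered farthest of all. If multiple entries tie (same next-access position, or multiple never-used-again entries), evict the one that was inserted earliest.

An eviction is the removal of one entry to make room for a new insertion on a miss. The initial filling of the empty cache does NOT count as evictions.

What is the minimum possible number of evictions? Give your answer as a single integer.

OPT (Belady) simulation (capacity=3):
  1. access 34: MISS. Cache: [34]
  2. access 34: HIT. Next use of 34: step 3. Cache: [34]
  3. access 34: HIT. Next use of 34: step 4. Cache: [34]
  4. access 34: HIT. Next use of 34: step 5. Cache: [34]
  5. access 34: HIT. Next use of 34: step 9. Cache: [34]
  6. access 25: MISS. Cache: [34 25]
  7. access 26: MISS. Cache: [34 25 26]
  8. access 83: MISS, evict 26 (next use: never). Cache: [34 25 83]
  9. access 34: HIT. Next use of 34: step 11. Cache: [34 25 83]
  10. access 25: HIT. Next use of 25: step 12. Cache: [34 25 83]
  11. access 34: HIT. Next use of 34: step 14. Cache: [34 25 83]
  12. access 25: HIT. Next use of 25: step 13. Cache: [34 25 83]
  13. access 25: HIT. Next use of 25: never. Cache: [34 25 83]
  14. access 34: HIT. Next use of 34: never. Cache: [34 25 83]
  15. access 87: MISS, evict 34 (next use: never). Cache: [25 83 87]
  16. access 87: HIT. Next use of 87: step 17. Cache: [25 83 87]
  17. access 87: HIT. Next use of 87: step 19. Cache: [25 83 87]
  18. access 81: MISS, evict 25 (next use: never). Cache: [83 87 81]
  19. access 87: HIT. Next use of 87: step 21. Cache: [83 87 81]
  20. access 95: MISS, evict 83 (next use: never). Cache: [87 81 95]
  21. access 87: HIT. Next use of 87: step 22. Cache: [87 81 95]
  22. access 87: HIT. Next use of 87: step 23. Cache: [87 81 95]
  23. access 87: HIT. Next use of 87: never. Cache: [87 81 95]
Total: 16 hits, 7 misses, 4 evictions

Answer: 4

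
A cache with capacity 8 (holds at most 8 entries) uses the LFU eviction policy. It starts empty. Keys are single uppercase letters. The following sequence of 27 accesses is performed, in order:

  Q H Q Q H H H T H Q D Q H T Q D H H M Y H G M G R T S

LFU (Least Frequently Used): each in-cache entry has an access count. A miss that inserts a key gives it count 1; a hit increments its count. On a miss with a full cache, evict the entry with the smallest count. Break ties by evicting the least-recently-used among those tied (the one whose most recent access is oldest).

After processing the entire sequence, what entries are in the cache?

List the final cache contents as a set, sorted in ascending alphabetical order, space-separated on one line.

Answer: D G H M Q R S T

Derivation:
LFU simulation (capacity=8):
  1. access Q: MISS. Cache: [Q(c=1)]
  2. access H: MISS. Cache: [Q(c=1) H(c=1)]
  3. access Q: HIT, count now 2. Cache: [H(c=1) Q(c=2)]
  4. access Q: HIT, count now 3. Cache: [H(c=1) Q(c=3)]
  5. access H: HIT, count now 2. Cache: [H(c=2) Q(c=3)]
  6. access H: HIT, count now 3. Cache: [Q(c=3) H(c=3)]
  7. access H: HIT, count now 4. Cache: [Q(c=3) H(c=4)]
  8. access T: MISS. Cache: [T(c=1) Q(c=3) H(c=4)]
  9. access H: HIT, count now 5. Cache: [T(c=1) Q(c=3) H(c=5)]
  10. access Q: HIT, count now 4. Cache: [T(c=1) Q(c=4) H(c=5)]
  11. access D: MISS. Cache: [T(c=1) D(c=1) Q(c=4) H(c=5)]
  12. access Q: HIT, count now 5. Cache: [T(c=1) D(c=1) H(c=5) Q(c=5)]
  13. access H: HIT, count now 6. Cache: [T(c=1) D(c=1) Q(c=5) H(c=6)]
  14. access T: HIT, count now 2. Cache: [D(c=1) T(c=2) Q(c=5) H(c=6)]
  15. access Q: HIT, count now 6. Cache: [D(c=1) T(c=2) H(c=6) Q(c=6)]
  16. access D: HIT, count now 2. Cache: [T(c=2) D(c=2) H(c=6) Q(c=6)]
  17. access H: HIT, count now 7. Cache: [T(c=2) D(c=2) Q(c=6) H(c=7)]
  18. access H: HIT, count now 8. Cache: [T(c=2) D(c=2) Q(c=6) H(c=8)]
  19. access M: MISS. Cache: [M(c=1) T(c=2) D(c=2) Q(c=6) H(c=8)]
  20. access Y: MISS. Cache: [M(c=1) Y(c=1) T(c=2) D(c=2) Q(c=6) H(c=8)]
  21. access H: HIT, count now 9. Cache: [M(c=1) Y(c=1) T(c=2) D(c=2) Q(c=6) H(c=9)]
  22. access G: MISS. Cache: [M(c=1) Y(c=1) G(c=1) T(c=2) D(c=2) Q(c=6) H(c=9)]
  23. access M: HIT, count now 2. Cache: [Y(c=1) G(c=1) T(c=2) D(c=2) M(c=2) Q(c=6) H(c=9)]
  24. access G: HIT, count now 2. Cache: [Y(c=1) T(c=2) D(c=2) M(c=2) G(c=2) Q(c=6) H(c=9)]
  25. access R: MISS. Cache: [Y(c=1) R(c=1) T(c=2) D(c=2) M(c=2) G(c=2) Q(c=6) H(c=9)]
  26. access T: HIT, count now 3. Cache: [Y(c=1) R(c=1) D(c=2) M(c=2) G(c=2) T(c=3) Q(c=6) H(c=9)]
  27. access S: MISS, evict Y(c=1). Cache: [R(c=1) S(c=1) D(c=2) M(c=2) G(c=2) T(c=3) Q(c=6) H(c=9)]
Total: 18 hits, 9 misses, 1 evictions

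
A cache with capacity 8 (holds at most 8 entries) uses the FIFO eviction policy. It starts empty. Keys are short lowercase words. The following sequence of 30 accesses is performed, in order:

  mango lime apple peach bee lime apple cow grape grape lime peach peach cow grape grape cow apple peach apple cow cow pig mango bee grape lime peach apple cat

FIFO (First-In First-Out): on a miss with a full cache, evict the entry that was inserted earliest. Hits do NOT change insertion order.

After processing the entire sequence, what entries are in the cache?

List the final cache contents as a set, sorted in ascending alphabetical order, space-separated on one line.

FIFO simulation (capacity=8):
  1. access mango: MISS. Cache (old->new): [mango]
  2. access lime: MISS. Cache (old->new): [mango lime]
  3. access apple: MISS. Cache (old->new): [mango lime apple]
  4. access peach: MISS. Cache (old->new): [mango lime apple peach]
  5. access bee: MISS. Cache (old->new): [mango lime apple peach bee]
  6. access lime: HIT. Cache (old->new): [mango lime apple peach bee]
  7. access apple: HIT. Cache (old->new): [mango lime apple peach bee]
  8. access cow: MISS. Cache (old->new): [mango lime apple peach bee cow]
  9. access grape: MISS. Cache (old->new): [mango lime apple peach bee cow grape]
  10. access grape: HIT. Cache (old->new): [mango lime apple peach bee cow grape]
  11. access lime: HIT. Cache (old->new): [mango lime apple peach bee cow grape]
  12. access peach: HIT. Cache (old->new): [mango lime apple peach bee cow grape]
  13. access peach: HIT. Cache (old->new): [mango lime apple peach bee cow grape]
  14. access cow: HIT. Cache (old->new): [mango lime apple peach bee cow grape]
  15. access grape: HIT. Cache (old->new): [mango lime apple peach bee cow grape]
  16. access grape: HIT. Cache (old->new): [mango lime apple peach bee cow grape]
  17. access cow: HIT. Cache (old->new): [mango lime apple peach bee cow grape]
  18. access apple: HIT. Cache (old->new): [mango lime apple peach bee cow grape]
  19. access peach: HIT. Cache (old->new): [mango lime apple peach bee cow grape]
  20. access apple: HIT. Cache (old->new): [mango lime apple peach bee cow grape]
  21. access cow: HIT. Cache (old->new): [mango lime apple peach bee cow grape]
  22. access cow: HIT. Cache (old->new): [mango lime apple peach bee cow grape]
  23. access pig: MISS. Cache (old->new): [mango lime apple peach bee cow grape pig]
  24. access mango: HIT. Cache (old->new): [mango lime apple peach bee cow grape pig]
  25. access bee: HIT. Cache (old->new): [mango lime apple peach bee cow grape pig]
  26. access grape: HIT. Cache (old->new): [mango lime apple peach bee cow grape pig]
  27. access lime: HIT. Cache (old->new): [mango lime apple peach bee cow grape pig]
  28. access peach: HIT. Cache (old->new): [mango lime apple peach bee cow grape pig]
  29. access apple: HIT. Cache (old->new): [mango lime apple peach bee cow grape pig]
  30. access cat: MISS, evict mango. Cache (old->new): [lime apple peach bee cow grape pig cat]
Total: 21 hits, 9 misses, 1 evictions

Answer: apple bee cat cow grape lime peach pig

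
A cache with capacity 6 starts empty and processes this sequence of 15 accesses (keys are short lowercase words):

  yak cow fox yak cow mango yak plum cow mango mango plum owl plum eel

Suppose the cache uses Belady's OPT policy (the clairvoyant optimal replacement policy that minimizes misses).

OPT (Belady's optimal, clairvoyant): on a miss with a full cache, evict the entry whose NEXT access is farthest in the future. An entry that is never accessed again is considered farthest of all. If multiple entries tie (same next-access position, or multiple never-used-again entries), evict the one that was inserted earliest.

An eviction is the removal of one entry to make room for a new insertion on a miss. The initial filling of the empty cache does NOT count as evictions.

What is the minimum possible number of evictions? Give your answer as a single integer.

OPT (Belady) simulation (capacity=6):
  1. access yak: MISS. Cache: [yak]
  2. access cow: MISS. Cache: [yak cow]
  3. access fox: MISS. Cache: [yak cow fox]
  4. access yak: HIT. Next use of yak: step 7. Cache: [yak cow fox]
  5. access cow: HIT. Next use of cow: step 9. Cache: [yak cow fox]
  6. access mango: MISS. Cache: [yak cow fox mango]
  7. access yak: HIT. Next use of yak: never. Cache: [yak cow fox mango]
  8. access plum: MISS. Cache: [yak cow fox mango plum]
  9. access cow: HIT. Next use of cow: never. Cache: [yak cow fox mango plum]
  10. access mango: HIT. Next use of mango: step 11. Cache: [yak cow fox mango plum]
  11. access mango: HIT. Next use of mango: never. Cache: [yak cow fox mango plum]
  12. access plum: HIT. Next use of plum: step 14. Cache: [yak cow fox mango plum]
  13. access owl: MISS. Cache: [yak cow fox mango plum owl]
  14. access plum: HIT. Next use of plum: never. Cache: [yak cow fox mango plum owl]
  15. access eel: MISS, evict yak (next use: never). Cache: [cow fox mango plum owl eel]
Total: 8 hits, 7 misses, 1 evictions

Answer: 1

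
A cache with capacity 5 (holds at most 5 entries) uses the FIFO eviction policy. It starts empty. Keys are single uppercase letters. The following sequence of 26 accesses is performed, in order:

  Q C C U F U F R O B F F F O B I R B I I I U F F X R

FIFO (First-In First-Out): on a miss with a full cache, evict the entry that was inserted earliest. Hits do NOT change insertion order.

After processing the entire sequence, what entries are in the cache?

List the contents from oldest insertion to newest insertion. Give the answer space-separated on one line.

FIFO simulation (capacity=5):
  1. access Q: MISS. Cache (old->new): [Q]
  2. access C: MISS. Cache (old->new): [Q C]
  3. access C: HIT. Cache (old->new): [Q C]
  4. access U: MISS. Cache (old->new): [Q C U]
  5. access F: MISS. Cache (old->new): [Q C U F]
  6. access U: HIT. Cache (old->new): [Q C U F]
  7. access F: HIT. Cache (old->new): [Q C U F]
  8. access R: MISS. Cache (old->new): [Q C U F R]
  9. access O: MISS, evict Q. Cache (old->new): [C U F R O]
  10. access B: MISS, evict C. Cache (old->new): [U F R O B]
  11. access F: HIT. Cache (old->new): [U F R O B]
  12. access F: HIT. Cache (old->new): [U F R O B]
  13. access F: HIT. Cache (old->new): [U F R O B]
  14. access O: HIT. Cache (old->new): [U F R O B]
  15. access B: HIT. Cache (old->new): [U F R O B]
  16. access I: MISS, evict U. Cache (old->new): [F R O B I]
  17. access R: HIT. Cache (old->new): [F R O B I]
  18. access B: HIT. Cache (old->new): [F R O B I]
  19. access I: HIT. Cache (old->new): [F R O B I]
  20. access I: HIT. Cache (old->new): [F R O B I]
  21. access I: HIT. Cache (old->new): [F R O B I]
  22. access U: MISS, evict F. Cache (old->new): [R O B I U]
  23. access F: MISS, evict R. Cache (old->new): [O B I U F]
  24. access F: HIT. Cache (old->new): [O B I U F]
  25. access X: MISS, evict O. Cache (old->new): [B I U F X]
  26. access R: MISS, evict B. Cache (old->new): [I U F X R]
Total: 14 hits, 12 misses, 7 evictions

Answer: I U F X R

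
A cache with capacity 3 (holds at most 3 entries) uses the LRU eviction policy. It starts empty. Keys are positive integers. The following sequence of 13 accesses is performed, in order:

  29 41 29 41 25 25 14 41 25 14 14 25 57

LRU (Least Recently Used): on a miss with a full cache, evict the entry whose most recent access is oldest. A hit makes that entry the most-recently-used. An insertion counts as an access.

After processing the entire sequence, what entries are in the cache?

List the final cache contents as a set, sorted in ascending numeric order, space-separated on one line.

Answer: 14 25 57

Derivation:
LRU simulation (capacity=3):
  1. access 29: MISS. Cache (LRU->MRU): [29]
  2. access 41: MISS. Cache (LRU->MRU): [29 41]
  3. access 29: HIT. Cache (LRU->MRU): [41 29]
  4. access 41: HIT. Cache (LRU->MRU): [29 41]
  5. access 25: MISS. Cache (LRU->MRU): [29 41 25]
  6. access 25: HIT. Cache (LRU->MRU): [29 41 25]
  7. access 14: MISS, evict 29. Cache (LRU->MRU): [41 25 14]
  8. access 41: HIT. Cache (LRU->MRU): [25 14 41]
  9. access 25: HIT. Cache (LRU->MRU): [14 41 25]
  10. access 14: HIT. Cache (LRU->MRU): [41 25 14]
  11. access 14: HIT. Cache (LRU->MRU): [41 25 14]
  12. access 25: HIT. Cache (LRU->MRU): [41 14 25]
  13. access 57: MISS, evict 41. Cache (LRU->MRU): [14 25 57]
Total: 8 hits, 5 misses, 2 evictions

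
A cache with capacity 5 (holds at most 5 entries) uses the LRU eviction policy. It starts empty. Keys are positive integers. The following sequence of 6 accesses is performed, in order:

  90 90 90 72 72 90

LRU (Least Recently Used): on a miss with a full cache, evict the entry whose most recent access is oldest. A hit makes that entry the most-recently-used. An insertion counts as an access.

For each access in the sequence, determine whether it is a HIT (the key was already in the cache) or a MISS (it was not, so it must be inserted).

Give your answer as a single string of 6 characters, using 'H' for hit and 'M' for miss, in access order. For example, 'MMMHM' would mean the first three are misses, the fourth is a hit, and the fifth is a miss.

Answer: MHHMHH

Derivation:
LRU simulation (capacity=5):
  1. access 90: MISS. Cache (LRU->MRU): [90]
  2. access 90: HIT. Cache (LRU->MRU): [90]
  3. access 90: HIT. Cache (LRU->MRU): [90]
  4. access 72: MISS. Cache (LRU->MRU): [90 72]
  5. access 72: HIT. Cache (LRU->MRU): [90 72]
  6. access 90: HIT. Cache (LRU->MRU): [72 90]
Total: 4 hits, 2 misses, 0 evictions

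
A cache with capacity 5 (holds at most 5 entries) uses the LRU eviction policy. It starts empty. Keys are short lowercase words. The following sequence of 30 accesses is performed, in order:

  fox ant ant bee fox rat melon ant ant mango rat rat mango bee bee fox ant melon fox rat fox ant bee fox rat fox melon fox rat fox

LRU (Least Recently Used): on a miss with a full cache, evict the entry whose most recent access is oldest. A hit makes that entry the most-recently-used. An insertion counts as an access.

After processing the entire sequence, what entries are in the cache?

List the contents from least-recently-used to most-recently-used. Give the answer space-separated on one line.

LRU simulation (capacity=5):
  1. access fox: MISS. Cache (LRU->MRU): [fox]
  2. access ant: MISS. Cache (LRU->MRU): [fox ant]
  3. access ant: HIT. Cache (LRU->MRU): [fox ant]
  4. access bee: MISS. Cache (LRU->MRU): [fox ant bee]
  5. access fox: HIT. Cache (LRU->MRU): [ant bee fox]
  6. access rat: MISS. Cache (LRU->MRU): [ant bee fox rat]
  7. access melon: MISS. Cache (LRU->MRU): [ant bee fox rat melon]
  8. access ant: HIT. Cache (LRU->MRU): [bee fox rat melon ant]
  9. access ant: HIT. Cache (LRU->MRU): [bee fox rat melon ant]
  10. access mango: MISS, evict bee. Cache (LRU->MRU): [fox rat melon ant mango]
  11. access rat: HIT. Cache (LRU->MRU): [fox melon ant mango rat]
  12. access rat: HIT. Cache (LRU->MRU): [fox melon ant mango rat]
  13. access mango: HIT. Cache (LRU->MRU): [fox melon ant rat mango]
  14. access bee: MISS, evict fox. Cache (LRU->MRU): [melon ant rat mango bee]
  15. access bee: HIT. Cache (LRU->MRU): [melon ant rat mango bee]
  16. access fox: MISS, evict melon. Cache (LRU->MRU): [ant rat mango bee fox]
  17. access ant: HIT. Cache (LRU->MRU): [rat mango bee fox ant]
  18. access melon: MISS, evict rat. Cache (LRU->MRU): [mango bee fox ant melon]
  19. access fox: HIT. Cache (LRU->MRU): [mango bee ant melon fox]
  20. access rat: MISS, evict mango. Cache (LRU->MRU): [bee ant melon fox rat]
  21. access fox: HIT. Cache (LRU->MRU): [bee ant melon rat fox]
  22. access ant: HIT. Cache (LRU->MRU): [bee melon rat fox ant]
  23. access bee: HIT. Cache (LRU->MRU): [melon rat fox ant bee]
  24. access fox: HIT. Cache (LRU->MRU): [melon rat ant bee fox]
  25. access rat: HIT. Cache (LRU->MRU): [melon ant bee fox rat]
  26. access fox: HIT. Cache (LRU->MRU): [melon ant bee rat fox]
  27. access melon: HIT. Cache (LRU->MRU): [ant bee rat fox melon]
  28. access fox: HIT. Cache (LRU->MRU): [ant bee rat melon fox]
  29. access rat: HIT. Cache (LRU->MRU): [ant bee melon fox rat]
  30. access fox: HIT. Cache (LRU->MRU): [ant bee melon rat fox]
Total: 20 hits, 10 misses, 5 evictions

Answer: ant bee melon rat fox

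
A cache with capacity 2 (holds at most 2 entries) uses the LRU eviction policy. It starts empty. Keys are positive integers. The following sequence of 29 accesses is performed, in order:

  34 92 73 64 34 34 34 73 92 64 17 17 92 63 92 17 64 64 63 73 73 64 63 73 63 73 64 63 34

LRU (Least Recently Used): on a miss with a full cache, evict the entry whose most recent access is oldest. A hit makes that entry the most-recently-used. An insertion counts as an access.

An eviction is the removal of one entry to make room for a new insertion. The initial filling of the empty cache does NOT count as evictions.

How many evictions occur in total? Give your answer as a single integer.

LRU simulation (capacity=2):
  1. access 34: MISS. Cache (LRU->MRU): [34]
  2. access 92: MISS. Cache (LRU->MRU): [34 92]
  3. access 73: MISS, evict 34. Cache (LRU->MRU): [92 73]
  4. access 64: MISS, evict 92. Cache (LRU->MRU): [73 64]
  5. access 34: MISS, evict 73. Cache (LRU->MRU): [64 34]
  6. access 34: HIT. Cache (LRU->MRU): [64 34]
  7. access 34: HIT. Cache (LRU->MRU): [64 34]
  8. access 73: MISS, evict 64. Cache (LRU->MRU): [34 73]
  9. access 92: MISS, evict 34. Cache (LRU->MRU): [73 92]
  10. access 64: MISS, evict 73. Cache (LRU->MRU): [92 64]
  11. access 17: MISS, evict 92. Cache (LRU->MRU): [64 17]
  12. access 17: HIT. Cache (LRU->MRU): [64 17]
  13. access 92: MISS, evict 64. Cache (LRU->MRU): [17 92]
  14. access 63: MISS, evict 17. Cache (LRU->MRU): [92 63]
  15. access 92: HIT. Cache (LRU->MRU): [63 92]
  16. access 17: MISS, evict 63. Cache (LRU->MRU): [92 17]
  17. access 64: MISS, evict 92. Cache (LRU->MRU): [17 64]
  18. access 64: HIT. Cache (LRU->MRU): [17 64]
  19. access 63: MISS, evict 17. Cache (LRU->MRU): [64 63]
  20. access 73: MISS, evict 64. Cache (LRU->MRU): [63 73]
  21. access 73: HIT. Cache (LRU->MRU): [63 73]
  22. access 64: MISS, evict 63. Cache (LRU->MRU): [73 64]
  23. access 63: MISS, evict 73. Cache (LRU->MRU): [64 63]
  24. access 73: MISS, evict 64. Cache (LRU->MRU): [63 73]
  25. access 63: HIT. Cache (LRU->MRU): [73 63]
  26. access 73: HIT. Cache (LRU->MRU): [63 73]
  27. access 64: MISS, evict 63. Cache (LRU->MRU): [73 64]
  28. access 63: MISS, evict 73. Cache (LRU->MRU): [64 63]
  29. access 34: MISS, evict 64. Cache (LRU->MRU): [63 34]
Total: 8 hits, 21 misses, 19 evictions

Answer: 19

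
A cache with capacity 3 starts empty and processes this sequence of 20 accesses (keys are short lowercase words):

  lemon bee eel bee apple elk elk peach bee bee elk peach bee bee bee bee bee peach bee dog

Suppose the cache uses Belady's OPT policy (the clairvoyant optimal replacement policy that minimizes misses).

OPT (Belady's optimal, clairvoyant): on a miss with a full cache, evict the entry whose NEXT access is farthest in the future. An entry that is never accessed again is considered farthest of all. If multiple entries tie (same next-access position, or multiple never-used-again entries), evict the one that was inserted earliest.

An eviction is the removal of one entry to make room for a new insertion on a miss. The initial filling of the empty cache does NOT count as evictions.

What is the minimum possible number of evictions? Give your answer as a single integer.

OPT (Belady) simulation (capacity=3):
  1. access lemon: MISS. Cache: [lemon]
  2. access bee: MISS. Cache: [lemon bee]
  3. access eel: MISS. Cache: [lemon bee eel]
  4. access bee: HIT. Next use of bee: step 9. Cache: [lemon bee eel]
  5. access apple: MISS, evict lemon (next use: never). Cache: [bee eel apple]
  6. access elk: MISS, evict eel (next use: never). Cache: [bee apple elk]
  7. access elk: HIT. Next use of elk: step 11. Cache: [bee apple elk]
  8. access peach: MISS, evict apple (next use: never). Cache: [bee elk peach]
  9. access bee: HIT. Next use of bee: step 10. Cache: [bee elk peach]
  10. access bee: HIT. Next use of bee: step 13. Cache: [bee elk peach]
  11. access elk: HIT. Next use of elk: never. Cache: [bee elk peach]
  12. access peach: HIT. Next use of peach: step 18. Cache: [bee elk peach]
  13. access bee: HIT. Next use of bee: step 14. Cache: [bee elk peach]
  14. access bee: HIT. Next use of bee: step 15. Cache: [bee elk peach]
  15. access bee: HIT. Next use of bee: step 16. Cache: [bee elk peach]
  16. access bee: HIT. Next use of bee: step 17. Cache: [bee elk peach]
  17. access bee: HIT. Next use of bee: step 19. Cache: [bee elk peach]
  18. access peach: HIT. Next use of peach: never. Cache: [bee elk peach]
  19. access bee: HIT. Next use of bee: never. Cache: [bee elk peach]
  20. access dog: MISS, evict bee (next use: never). Cache: [elk peach dog]
Total: 13 hits, 7 misses, 4 evictions

Answer: 4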